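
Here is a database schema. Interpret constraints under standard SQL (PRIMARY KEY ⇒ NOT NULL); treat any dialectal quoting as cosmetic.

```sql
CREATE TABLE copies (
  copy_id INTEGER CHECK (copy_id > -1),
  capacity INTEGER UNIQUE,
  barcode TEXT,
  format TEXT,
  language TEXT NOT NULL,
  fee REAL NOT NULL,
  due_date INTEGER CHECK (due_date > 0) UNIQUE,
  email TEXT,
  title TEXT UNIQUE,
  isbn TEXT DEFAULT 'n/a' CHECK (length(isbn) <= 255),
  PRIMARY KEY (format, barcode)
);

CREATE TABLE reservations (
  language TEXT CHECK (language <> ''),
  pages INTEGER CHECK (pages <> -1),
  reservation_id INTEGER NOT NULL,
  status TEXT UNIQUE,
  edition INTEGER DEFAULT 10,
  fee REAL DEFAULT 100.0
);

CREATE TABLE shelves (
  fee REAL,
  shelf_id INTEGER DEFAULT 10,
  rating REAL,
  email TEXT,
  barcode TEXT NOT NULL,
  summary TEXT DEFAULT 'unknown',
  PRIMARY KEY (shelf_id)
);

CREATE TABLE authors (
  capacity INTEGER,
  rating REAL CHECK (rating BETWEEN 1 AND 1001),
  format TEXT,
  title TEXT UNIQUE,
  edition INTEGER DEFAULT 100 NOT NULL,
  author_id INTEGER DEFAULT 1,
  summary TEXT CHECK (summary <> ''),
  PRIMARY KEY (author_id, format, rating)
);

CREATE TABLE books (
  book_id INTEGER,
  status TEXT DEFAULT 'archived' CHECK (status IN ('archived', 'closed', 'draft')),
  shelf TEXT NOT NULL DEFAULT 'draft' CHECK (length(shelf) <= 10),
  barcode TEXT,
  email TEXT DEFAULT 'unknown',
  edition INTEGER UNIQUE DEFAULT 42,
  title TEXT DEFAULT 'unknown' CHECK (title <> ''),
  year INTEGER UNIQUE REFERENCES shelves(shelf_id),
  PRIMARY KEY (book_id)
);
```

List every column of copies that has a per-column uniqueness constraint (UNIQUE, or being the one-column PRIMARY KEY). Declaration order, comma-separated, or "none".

- copy_id: no UNIQUE or single-column PK constraint.
- capacity: declared UNIQUE → unique.
- barcode: part of a composite PRIMARY KEY — only the tuple is unique, not this column on its own.
- format: part of a composite PRIMARY KEY — only the tuple is unique, not this column on its own.
- language: no UNIQUE or single-column PK constraint.
- fee: no UNIQUE or single-column PK constraint.
- due_date: declared UNIQUE → unique.
- email: no UNIQUE or single-column PK constraint.
- title: declared UNIQUE → unique.
- isbn: no UNIQUE or single-column PK constraint.

capacity, due_date, title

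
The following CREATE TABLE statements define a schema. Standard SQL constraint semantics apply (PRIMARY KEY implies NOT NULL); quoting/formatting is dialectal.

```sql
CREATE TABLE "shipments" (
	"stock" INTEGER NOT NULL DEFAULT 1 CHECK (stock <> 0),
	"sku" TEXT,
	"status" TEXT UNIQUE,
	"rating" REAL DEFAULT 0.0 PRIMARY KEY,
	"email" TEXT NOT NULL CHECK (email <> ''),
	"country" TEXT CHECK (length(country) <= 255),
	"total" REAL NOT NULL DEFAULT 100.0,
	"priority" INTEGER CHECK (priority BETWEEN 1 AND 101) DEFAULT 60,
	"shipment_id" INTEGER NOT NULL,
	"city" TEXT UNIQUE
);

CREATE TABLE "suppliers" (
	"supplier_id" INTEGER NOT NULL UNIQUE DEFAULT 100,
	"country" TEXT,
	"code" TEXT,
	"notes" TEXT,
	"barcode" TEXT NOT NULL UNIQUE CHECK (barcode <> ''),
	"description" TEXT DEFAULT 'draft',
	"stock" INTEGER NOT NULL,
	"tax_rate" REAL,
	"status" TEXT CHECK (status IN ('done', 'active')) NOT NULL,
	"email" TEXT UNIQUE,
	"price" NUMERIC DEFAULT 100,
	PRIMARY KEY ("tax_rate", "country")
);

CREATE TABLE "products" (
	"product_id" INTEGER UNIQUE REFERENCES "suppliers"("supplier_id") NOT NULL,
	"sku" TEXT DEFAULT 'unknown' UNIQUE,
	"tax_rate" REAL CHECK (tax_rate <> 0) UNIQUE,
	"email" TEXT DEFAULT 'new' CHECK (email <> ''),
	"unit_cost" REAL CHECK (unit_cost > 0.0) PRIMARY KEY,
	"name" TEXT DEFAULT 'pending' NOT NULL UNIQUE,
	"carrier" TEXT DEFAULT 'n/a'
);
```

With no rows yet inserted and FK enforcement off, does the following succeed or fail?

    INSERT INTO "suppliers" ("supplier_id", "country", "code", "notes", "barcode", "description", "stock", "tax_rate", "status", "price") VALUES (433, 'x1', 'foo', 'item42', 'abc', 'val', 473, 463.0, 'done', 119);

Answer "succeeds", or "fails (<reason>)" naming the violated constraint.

succeeds

NOT NULL columns: barcode is supplied; country is supplied; status is supplied; stock is supplied; supplier_id is supplied; tax_rate is supplied.
CHECK constraints: 'abc' satisfies (barcode <> ''); 'done' satisfies (status IN ('done', 'active')).
No constraint is violated.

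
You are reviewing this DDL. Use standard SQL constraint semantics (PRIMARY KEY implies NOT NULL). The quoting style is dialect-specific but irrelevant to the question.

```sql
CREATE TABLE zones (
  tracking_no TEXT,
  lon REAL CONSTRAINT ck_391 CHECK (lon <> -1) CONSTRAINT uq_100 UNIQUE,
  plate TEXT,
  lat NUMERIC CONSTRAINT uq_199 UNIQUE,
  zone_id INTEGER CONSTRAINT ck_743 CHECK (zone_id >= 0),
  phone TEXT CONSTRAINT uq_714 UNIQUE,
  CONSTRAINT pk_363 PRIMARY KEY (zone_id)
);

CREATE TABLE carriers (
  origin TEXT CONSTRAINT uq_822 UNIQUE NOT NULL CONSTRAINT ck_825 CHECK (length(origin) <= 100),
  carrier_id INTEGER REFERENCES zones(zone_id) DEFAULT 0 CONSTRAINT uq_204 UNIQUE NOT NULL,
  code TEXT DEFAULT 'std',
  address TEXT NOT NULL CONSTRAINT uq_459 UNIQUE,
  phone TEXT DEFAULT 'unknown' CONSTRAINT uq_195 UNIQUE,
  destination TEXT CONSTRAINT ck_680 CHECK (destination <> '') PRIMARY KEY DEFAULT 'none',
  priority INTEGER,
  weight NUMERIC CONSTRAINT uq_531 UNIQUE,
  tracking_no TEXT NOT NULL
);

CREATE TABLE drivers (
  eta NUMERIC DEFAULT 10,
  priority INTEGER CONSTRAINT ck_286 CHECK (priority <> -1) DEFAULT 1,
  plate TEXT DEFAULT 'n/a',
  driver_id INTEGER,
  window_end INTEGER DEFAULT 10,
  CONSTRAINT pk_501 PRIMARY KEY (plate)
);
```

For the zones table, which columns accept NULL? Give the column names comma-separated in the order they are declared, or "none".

- tracking_no: no NOT NULL constraint applies → nullable.
- lon: CHECK does not forbid NULL (a CHECK constraint passes when its expression is NULL) → nullable.
- plate: no NOT NULL constraint applies → nullable.
- lat: UNIQUE does not imply NOT NULL → nullable.
- zone_id: part of the PRIMARY KEY, which implies NOT NULL → not nullable.
- phone: UNIQUE does not imply NOT NULL → nullable.

tracking_no, lon, plate, lat, phone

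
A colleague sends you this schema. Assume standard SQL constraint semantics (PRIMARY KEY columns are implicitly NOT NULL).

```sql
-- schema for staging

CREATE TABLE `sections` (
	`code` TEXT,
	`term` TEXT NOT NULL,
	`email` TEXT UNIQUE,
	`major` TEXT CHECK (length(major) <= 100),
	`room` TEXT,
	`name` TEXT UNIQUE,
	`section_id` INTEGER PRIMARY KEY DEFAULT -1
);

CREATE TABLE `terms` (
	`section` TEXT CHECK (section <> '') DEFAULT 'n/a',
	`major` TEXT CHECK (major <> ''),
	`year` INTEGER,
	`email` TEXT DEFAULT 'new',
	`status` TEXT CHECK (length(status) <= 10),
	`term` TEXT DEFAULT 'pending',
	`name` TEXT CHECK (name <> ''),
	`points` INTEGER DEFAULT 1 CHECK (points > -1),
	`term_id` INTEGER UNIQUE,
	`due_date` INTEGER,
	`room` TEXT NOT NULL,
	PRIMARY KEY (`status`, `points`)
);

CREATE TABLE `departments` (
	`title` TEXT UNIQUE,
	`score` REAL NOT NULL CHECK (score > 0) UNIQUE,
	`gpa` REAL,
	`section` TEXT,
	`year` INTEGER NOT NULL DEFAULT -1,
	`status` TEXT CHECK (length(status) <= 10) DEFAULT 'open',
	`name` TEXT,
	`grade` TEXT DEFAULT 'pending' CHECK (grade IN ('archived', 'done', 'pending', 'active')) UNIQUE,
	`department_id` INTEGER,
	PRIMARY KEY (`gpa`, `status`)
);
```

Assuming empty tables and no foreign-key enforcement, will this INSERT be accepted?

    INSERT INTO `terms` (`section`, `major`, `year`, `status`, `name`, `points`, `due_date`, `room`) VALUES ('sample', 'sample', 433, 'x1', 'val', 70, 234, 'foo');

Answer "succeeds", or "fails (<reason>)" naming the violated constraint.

NOT NULL columns: points is supplied; room is supplied; status is supplied.
CHECK constraints: 'sample' satisfies (section <> ''); 'sample' satisfies (major <> ''); 'x1' satisfies (length(status) <= 10); 'val' satisfies (name <> ''); 70 satisfies (points > -1).
No constraint is violated.

succeeds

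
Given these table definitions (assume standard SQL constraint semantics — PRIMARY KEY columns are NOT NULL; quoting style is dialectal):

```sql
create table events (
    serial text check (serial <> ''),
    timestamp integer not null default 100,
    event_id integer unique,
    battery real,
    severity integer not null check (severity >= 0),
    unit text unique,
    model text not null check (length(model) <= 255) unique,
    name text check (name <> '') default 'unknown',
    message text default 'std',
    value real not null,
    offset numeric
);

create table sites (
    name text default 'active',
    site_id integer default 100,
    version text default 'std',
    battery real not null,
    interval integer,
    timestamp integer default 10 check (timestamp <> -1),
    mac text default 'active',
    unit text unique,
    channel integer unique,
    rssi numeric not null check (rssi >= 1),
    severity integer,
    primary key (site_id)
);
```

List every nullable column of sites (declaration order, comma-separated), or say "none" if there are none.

- name: DEFAULT only fills an omitted column; an explicit NULL is still allowed → nullable.
- site_id: part of the PRIMARY KEY, which implies NOT NULL → not nullable.
- version: DEFAULT only fills an omitted column; an explicit NULL is still allowed → nullable.
- battery: declared NOT NULL → not nullable.
- interval: no NOT NULL constraint applies → nullable.
- timestamp: CHECK does not forbid NULL (a CHECK constraint passes when its expression is NULL) → nullable.
- mac: DEFAULT only fills an omitted column; an explicit NULL is still allowed → nullable.
- unit: UNIQUE does not imply NOT NULL → nullable.
- channel: UNIQUE does not imply NOT NULL → nullable.
- rssi: declared NOT NULL → not nullable.
- severity: no NOT NULL constraint applies → nullable.

name, version, interval, timestamp, mac, unit, channel, severity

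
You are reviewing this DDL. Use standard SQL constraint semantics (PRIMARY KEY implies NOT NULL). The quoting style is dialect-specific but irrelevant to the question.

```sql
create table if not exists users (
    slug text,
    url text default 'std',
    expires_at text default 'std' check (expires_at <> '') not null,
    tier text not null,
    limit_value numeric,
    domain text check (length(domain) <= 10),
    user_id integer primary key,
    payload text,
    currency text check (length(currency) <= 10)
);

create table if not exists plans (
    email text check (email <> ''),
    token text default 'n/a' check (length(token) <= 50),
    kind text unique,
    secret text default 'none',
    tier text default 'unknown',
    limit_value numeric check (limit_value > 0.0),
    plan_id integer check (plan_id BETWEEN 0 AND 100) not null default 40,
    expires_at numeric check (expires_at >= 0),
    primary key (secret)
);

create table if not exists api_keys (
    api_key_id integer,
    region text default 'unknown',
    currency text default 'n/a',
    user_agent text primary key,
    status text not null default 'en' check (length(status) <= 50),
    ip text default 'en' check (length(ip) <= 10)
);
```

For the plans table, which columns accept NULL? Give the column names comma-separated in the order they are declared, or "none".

- email: CHECK does not forbid NULL (a CHECK constraint passes when its expression is NULL) → nullable.
- token: CHECK does not forbid NULL (a CHECK constraint passes when its expression is NULL) → nullable.
- kind: UNIQUE does not imply NOT NULL → nullable.
- secret: part of the PRIMARY KEY, which implies NOT NULL → not nullable.
- tier: DEFAULT only fills an omitted column; an explicit NULL is still allowed → nullable.
- limit_value: CHECK does not forbid NULL (a CHECK constraint passes when its expression is NULL) → nullable.
- plan_id: declared NOT NULL → not nullable.
- expires_at: CHECK does not forbid NULL (a CHECK constraint passes when its expression is NULL) → nullable.

email, token, kind, tier, limit_value, expires_at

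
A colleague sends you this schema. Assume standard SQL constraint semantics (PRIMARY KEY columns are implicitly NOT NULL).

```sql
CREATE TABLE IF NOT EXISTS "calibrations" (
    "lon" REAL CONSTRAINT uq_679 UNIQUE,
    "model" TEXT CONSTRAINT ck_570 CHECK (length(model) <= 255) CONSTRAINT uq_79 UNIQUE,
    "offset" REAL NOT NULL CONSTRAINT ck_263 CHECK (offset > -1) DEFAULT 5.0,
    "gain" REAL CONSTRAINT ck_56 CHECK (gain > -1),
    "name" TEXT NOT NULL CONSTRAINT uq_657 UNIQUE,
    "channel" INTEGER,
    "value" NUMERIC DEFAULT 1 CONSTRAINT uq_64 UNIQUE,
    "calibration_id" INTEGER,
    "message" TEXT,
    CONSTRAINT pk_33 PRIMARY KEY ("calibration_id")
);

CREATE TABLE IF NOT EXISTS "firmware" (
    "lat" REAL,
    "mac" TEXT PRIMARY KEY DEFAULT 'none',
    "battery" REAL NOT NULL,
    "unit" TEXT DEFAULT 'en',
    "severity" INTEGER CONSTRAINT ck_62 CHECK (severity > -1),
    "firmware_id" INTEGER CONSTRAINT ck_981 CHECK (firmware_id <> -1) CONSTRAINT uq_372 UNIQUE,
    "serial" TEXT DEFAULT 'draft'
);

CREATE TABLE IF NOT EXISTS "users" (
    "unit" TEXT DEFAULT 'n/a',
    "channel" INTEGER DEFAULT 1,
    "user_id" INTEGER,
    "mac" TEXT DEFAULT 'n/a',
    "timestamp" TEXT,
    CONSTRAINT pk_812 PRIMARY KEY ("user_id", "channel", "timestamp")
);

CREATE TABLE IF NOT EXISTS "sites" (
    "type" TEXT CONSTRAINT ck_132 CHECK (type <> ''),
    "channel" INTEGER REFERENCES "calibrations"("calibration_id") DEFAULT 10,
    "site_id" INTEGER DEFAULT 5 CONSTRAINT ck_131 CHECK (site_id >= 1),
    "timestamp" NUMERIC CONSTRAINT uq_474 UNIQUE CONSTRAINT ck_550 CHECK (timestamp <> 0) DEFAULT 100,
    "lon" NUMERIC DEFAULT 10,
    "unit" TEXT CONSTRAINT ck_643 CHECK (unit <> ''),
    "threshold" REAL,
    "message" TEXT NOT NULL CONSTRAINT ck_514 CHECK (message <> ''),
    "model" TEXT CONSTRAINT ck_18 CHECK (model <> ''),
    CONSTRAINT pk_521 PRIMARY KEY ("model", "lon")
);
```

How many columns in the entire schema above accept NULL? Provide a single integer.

calibrations: 6 nullable (lon, model, gain, channel, value, message — PK (calibration_id) and explicit NOT NULL columns excluded).
firmware: 5 nullable (lat, unit, severity, firmware_id, serial — PK (mac) and explicit NOT NULL columns excluded).
users: 2 nullable (unit, mac — PK (user_id, channel, timestamp) and explicit NOT NULL columns excluded).
sites: 6 nullable (type, channel, site_id, timestamp, unit, threshold — PK (model, lon) and explicit NOT NULL columns excluded).
Total: 6 + 5 + 2 + 6 = 19.

19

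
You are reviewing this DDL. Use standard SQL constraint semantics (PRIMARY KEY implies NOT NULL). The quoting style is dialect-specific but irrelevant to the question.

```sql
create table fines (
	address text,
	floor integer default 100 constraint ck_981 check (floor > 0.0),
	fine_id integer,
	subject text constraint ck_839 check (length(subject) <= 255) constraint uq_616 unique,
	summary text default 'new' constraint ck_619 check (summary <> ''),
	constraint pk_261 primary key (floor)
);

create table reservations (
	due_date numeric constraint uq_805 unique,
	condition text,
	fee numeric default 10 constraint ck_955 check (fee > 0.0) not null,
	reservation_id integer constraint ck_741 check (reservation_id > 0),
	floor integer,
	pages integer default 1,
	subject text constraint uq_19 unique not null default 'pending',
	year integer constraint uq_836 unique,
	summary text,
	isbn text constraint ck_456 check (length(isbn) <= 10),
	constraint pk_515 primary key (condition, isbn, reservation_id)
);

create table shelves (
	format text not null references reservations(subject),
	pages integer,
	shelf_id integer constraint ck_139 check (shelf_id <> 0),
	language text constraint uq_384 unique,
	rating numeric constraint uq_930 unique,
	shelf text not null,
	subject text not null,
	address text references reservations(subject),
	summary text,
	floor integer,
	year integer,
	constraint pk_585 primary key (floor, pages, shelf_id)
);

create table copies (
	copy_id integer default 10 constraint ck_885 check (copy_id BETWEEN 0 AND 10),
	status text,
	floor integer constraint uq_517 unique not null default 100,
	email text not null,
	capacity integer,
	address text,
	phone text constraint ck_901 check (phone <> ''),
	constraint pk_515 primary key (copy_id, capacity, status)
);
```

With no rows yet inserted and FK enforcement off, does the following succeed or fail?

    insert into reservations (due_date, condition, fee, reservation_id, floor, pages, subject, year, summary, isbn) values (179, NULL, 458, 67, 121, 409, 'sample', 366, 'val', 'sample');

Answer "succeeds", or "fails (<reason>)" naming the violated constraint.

fails (NOT NULL on condition)

condition is explicitly set to NULL, but condition is part of the PRIMARY KEY (implied NOT NULL).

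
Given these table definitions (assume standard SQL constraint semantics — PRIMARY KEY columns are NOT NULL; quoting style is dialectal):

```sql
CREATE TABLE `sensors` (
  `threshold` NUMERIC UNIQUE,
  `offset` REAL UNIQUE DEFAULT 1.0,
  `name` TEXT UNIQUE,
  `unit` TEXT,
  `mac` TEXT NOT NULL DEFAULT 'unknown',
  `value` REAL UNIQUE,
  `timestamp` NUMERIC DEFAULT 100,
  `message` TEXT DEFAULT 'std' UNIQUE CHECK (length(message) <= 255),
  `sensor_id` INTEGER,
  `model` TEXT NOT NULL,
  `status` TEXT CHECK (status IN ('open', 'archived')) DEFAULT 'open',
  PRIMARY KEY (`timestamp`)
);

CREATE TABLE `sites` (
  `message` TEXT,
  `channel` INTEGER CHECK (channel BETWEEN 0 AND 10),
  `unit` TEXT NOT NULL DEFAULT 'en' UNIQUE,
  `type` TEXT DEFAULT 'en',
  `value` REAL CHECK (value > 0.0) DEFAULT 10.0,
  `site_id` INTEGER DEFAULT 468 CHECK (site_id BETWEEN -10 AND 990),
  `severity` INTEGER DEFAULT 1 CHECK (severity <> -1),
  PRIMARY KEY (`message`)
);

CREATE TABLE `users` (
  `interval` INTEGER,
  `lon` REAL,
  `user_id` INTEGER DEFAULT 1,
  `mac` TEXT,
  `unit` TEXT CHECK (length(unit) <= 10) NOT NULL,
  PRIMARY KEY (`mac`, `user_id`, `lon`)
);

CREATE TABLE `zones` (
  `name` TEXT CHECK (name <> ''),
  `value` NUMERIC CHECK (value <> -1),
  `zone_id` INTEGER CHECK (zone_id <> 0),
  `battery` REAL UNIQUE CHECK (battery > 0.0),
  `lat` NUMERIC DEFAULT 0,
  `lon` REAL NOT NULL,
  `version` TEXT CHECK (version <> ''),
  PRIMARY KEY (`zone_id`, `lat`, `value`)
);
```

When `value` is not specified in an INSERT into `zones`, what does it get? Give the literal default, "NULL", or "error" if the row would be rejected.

error

value has no DEFAULT clause.
Omitting it would insert NULL, but it is part of the PRIMARY KEY, so the INSERT fails.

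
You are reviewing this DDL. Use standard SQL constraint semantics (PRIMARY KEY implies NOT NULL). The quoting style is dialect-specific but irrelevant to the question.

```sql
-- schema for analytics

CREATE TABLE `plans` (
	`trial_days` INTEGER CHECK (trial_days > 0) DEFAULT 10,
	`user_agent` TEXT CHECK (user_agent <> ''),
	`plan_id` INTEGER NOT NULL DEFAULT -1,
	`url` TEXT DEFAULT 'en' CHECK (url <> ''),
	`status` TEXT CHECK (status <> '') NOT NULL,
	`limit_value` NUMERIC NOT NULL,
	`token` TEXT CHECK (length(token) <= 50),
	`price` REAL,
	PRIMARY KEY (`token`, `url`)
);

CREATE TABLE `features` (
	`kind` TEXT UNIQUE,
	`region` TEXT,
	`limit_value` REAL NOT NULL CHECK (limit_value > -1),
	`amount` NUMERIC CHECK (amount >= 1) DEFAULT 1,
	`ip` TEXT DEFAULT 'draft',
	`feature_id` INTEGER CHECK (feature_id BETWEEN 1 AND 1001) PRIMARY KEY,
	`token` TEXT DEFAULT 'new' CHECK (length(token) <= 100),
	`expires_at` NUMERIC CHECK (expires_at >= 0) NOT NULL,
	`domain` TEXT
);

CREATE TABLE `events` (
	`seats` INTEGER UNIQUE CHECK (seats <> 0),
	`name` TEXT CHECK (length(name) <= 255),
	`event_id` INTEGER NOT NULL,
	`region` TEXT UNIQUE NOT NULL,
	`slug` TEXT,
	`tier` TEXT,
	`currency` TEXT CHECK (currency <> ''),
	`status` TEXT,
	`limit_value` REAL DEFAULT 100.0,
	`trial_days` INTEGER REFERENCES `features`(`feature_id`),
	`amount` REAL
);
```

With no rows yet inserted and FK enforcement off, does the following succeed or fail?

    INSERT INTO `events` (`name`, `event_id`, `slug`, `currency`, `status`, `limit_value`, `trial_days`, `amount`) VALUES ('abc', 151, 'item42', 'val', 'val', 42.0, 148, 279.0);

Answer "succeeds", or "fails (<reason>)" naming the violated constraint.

fails (NOT NULL on region)

region is omitted from the column list and has no DEFAULT, so it would receive NULL.
But region is declared NOT NULL.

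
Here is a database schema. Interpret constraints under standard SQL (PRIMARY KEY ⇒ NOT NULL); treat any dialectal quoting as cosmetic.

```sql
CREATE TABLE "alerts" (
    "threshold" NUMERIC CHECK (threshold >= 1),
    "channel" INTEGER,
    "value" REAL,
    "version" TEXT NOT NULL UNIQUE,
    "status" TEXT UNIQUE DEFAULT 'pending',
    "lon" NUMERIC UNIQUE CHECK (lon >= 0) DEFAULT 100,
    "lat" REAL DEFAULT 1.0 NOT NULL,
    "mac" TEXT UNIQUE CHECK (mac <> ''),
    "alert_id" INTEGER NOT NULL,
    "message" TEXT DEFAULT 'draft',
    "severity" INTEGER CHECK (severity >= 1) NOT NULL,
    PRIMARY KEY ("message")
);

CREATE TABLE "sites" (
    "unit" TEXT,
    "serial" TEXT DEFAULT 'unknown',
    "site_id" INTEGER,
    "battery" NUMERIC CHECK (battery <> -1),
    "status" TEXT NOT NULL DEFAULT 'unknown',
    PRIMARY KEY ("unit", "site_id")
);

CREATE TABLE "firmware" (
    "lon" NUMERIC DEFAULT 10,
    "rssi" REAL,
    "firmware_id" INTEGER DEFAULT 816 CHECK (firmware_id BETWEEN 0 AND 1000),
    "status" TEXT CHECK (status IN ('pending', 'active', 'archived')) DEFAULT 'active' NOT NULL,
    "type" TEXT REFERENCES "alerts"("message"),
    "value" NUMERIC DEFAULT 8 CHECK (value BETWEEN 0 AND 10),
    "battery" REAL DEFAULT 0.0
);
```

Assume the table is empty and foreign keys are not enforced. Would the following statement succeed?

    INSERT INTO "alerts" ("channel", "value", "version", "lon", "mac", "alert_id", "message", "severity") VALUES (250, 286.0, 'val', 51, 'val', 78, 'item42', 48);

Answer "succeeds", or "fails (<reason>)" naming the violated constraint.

succeeds

NOT NULL columns: alert_id is supplied; lat defaults to 1.0; message is supplied; severity is supplied; version is supplied.
CHECK constraints: 51 satisfies (lon >= 0); 'val' satisfies (mac <> ''); 48 satisfies (severity >= 1).
No constraint is violated.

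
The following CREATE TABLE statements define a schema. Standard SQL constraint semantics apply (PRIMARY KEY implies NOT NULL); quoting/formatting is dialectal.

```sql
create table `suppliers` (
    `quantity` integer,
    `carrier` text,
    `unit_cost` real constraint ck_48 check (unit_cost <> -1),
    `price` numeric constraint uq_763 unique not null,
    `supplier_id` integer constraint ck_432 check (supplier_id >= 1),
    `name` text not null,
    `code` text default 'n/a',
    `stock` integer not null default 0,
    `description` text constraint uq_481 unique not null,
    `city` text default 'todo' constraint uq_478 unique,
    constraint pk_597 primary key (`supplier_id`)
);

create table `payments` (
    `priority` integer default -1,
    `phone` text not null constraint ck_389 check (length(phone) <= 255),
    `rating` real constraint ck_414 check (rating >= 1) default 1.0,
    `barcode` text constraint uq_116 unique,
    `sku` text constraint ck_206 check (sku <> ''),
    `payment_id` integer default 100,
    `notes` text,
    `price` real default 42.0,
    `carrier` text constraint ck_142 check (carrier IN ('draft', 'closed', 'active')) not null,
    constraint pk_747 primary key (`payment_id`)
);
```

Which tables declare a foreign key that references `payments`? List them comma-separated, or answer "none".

No REFERENCES clause anywhere in the schema names payments.

none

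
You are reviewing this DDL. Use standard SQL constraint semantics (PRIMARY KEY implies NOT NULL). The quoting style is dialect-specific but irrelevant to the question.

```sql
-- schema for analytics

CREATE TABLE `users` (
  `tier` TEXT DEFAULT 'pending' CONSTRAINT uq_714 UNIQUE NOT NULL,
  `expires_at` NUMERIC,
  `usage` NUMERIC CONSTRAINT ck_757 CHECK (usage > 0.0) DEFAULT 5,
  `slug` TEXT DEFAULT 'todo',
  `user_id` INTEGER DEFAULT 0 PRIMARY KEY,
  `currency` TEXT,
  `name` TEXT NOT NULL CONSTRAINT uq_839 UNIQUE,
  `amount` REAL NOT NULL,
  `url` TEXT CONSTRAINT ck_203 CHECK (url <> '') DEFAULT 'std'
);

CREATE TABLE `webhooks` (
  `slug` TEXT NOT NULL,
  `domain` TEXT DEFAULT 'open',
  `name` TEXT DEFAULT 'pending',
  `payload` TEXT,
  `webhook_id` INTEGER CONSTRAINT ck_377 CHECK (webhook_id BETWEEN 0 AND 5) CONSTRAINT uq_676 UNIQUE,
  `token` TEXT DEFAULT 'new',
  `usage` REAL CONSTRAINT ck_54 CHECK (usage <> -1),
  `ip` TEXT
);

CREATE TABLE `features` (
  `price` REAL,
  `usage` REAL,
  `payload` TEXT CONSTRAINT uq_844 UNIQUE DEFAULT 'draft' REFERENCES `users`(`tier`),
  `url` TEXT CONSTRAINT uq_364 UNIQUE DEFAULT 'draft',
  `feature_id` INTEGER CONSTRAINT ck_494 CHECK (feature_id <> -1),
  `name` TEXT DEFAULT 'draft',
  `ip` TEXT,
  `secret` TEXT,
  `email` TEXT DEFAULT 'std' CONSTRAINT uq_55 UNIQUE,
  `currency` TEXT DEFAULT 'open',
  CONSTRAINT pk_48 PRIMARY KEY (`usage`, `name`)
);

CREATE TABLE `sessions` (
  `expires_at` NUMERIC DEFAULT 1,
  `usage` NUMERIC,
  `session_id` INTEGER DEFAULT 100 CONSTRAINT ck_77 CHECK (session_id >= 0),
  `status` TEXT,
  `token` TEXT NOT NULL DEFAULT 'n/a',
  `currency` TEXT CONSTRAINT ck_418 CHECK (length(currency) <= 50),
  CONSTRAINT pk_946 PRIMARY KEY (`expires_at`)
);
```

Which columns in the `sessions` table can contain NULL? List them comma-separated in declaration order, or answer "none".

- expires_at: part of the PRIMARY KEY, which implies NOT NULL → not nullable.
- usage: no NOT NULL constraint applies → nullable.
- session_id: CHECK does not forbid NULL (a CHECK constraint passes when its expression is NULL) → nullable.
- status: no NOT NULL constraint applies → nullable.
- token: declared NOT NULL → not nullable.
- currency: CHECK does not forbid NULL (a CHECK constraint passes when its expression is NULL) → nullable.

usage, session_id, status, currency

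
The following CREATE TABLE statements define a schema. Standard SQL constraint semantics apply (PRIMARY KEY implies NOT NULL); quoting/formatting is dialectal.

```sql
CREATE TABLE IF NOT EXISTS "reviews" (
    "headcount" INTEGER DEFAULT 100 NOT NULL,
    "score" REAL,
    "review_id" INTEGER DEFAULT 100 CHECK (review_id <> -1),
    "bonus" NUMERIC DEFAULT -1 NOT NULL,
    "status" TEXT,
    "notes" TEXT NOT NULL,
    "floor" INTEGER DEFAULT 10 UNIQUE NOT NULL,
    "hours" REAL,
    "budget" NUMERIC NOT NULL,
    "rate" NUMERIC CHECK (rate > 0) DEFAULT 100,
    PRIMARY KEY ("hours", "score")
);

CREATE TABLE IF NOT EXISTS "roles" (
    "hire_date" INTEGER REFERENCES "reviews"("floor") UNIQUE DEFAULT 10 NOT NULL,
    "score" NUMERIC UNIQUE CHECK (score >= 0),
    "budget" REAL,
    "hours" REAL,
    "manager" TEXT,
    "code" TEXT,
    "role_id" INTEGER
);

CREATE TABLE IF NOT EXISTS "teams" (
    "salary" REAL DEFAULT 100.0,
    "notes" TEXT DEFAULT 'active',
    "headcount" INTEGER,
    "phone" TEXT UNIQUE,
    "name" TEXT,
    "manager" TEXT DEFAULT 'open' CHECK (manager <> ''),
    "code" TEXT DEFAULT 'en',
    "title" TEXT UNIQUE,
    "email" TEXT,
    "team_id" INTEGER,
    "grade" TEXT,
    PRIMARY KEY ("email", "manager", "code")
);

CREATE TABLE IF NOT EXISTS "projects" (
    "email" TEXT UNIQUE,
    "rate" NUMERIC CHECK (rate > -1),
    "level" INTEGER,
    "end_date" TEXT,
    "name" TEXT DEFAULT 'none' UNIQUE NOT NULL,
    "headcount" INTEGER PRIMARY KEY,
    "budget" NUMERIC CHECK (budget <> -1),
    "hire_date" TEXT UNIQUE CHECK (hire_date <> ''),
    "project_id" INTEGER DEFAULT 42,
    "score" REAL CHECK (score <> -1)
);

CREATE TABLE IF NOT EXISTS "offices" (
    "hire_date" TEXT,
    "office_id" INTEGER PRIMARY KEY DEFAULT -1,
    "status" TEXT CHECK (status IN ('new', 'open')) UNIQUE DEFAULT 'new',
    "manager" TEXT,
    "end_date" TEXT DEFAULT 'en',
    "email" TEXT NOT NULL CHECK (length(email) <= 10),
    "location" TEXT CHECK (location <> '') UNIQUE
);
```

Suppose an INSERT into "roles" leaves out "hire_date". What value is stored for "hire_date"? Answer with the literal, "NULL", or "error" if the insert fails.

10

hire_date has an explicit DEFAULT 10.
When the column is omitted from an INSERT, that default is used.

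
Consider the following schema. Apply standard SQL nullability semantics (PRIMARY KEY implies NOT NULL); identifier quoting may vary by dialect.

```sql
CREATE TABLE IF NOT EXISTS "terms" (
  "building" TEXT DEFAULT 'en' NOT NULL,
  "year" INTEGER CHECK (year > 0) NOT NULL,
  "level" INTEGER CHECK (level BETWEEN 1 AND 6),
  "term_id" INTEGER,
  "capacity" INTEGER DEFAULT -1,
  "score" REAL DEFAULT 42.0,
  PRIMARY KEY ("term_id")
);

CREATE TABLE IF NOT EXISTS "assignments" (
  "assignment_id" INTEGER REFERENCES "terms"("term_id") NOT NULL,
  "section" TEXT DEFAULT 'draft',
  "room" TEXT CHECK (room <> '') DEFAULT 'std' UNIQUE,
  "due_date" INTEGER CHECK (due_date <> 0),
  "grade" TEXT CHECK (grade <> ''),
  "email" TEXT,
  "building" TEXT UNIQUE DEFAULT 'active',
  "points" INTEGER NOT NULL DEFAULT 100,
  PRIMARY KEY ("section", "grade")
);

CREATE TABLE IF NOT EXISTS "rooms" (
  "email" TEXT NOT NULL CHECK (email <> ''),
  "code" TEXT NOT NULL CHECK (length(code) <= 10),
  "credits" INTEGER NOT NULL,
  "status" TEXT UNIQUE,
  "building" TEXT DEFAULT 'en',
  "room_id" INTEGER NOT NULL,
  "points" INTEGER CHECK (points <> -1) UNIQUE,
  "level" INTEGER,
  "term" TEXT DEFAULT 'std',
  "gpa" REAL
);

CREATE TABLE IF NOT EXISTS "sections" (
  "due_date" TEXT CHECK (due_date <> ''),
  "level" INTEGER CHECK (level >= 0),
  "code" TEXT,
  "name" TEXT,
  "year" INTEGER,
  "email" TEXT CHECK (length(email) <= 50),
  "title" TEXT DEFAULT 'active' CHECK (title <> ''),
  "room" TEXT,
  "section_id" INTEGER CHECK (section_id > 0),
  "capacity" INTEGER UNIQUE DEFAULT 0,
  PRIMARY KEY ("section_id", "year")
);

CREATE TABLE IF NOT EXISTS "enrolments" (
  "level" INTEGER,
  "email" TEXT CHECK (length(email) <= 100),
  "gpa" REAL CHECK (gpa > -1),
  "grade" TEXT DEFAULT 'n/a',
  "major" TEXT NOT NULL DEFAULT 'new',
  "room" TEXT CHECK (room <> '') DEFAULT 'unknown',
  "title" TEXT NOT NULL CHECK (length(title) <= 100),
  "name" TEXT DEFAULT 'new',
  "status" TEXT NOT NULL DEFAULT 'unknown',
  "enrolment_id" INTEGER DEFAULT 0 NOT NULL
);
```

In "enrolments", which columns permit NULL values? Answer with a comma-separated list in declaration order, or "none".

level, email, gpa, grade, room, name

- level: no NOT NULL constraint applies → nullable.
- email: CHECK does not forbid NULL (a CHECK constraint passes when its expression is NULL) → nullable.
- gpa: CHECK does not forbid NULL (a CHECK constraint passes when its expression is NULL) → nullable.
- grade: DEFAULT only fills an omitted column; an explicit NULL is still allowed → nullable.
- major: declared NOT NULL → not nullable.
- room: CHECK does not forbid NULL (a CHECK constraint passes when its expression is NULL) → nullable.
- title: declared NOT NULL → not nullable.
- name: DEFAULT only fills an omitted column; an explicit NULL is still allowed → nullable.
- status: declared NOT NULL → not nullable.
- enrolment_id: declared NOT NULL → not nullable.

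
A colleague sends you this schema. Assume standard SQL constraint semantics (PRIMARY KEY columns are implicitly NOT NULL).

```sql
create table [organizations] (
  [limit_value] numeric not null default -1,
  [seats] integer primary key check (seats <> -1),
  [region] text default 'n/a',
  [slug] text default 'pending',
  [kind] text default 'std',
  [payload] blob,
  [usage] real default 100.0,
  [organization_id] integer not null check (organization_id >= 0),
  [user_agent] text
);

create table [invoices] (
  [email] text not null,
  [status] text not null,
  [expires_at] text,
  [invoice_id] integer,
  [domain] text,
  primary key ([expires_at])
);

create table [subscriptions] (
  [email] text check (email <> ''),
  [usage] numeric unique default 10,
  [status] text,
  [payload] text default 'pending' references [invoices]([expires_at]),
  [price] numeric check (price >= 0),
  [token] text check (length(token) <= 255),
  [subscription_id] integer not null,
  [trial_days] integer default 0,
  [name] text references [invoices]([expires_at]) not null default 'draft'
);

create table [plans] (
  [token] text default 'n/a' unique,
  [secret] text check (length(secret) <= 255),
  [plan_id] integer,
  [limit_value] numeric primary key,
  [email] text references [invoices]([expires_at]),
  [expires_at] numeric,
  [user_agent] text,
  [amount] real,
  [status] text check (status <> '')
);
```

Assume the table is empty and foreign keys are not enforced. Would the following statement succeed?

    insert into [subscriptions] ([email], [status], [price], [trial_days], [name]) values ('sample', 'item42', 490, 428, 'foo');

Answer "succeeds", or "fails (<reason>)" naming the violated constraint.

fails (NOT NULL on subscription_id)

subscription_id is omitted from the column list and has no DEFAULT, so it would receive NULL.
But subscription_id is declared NOT NULL.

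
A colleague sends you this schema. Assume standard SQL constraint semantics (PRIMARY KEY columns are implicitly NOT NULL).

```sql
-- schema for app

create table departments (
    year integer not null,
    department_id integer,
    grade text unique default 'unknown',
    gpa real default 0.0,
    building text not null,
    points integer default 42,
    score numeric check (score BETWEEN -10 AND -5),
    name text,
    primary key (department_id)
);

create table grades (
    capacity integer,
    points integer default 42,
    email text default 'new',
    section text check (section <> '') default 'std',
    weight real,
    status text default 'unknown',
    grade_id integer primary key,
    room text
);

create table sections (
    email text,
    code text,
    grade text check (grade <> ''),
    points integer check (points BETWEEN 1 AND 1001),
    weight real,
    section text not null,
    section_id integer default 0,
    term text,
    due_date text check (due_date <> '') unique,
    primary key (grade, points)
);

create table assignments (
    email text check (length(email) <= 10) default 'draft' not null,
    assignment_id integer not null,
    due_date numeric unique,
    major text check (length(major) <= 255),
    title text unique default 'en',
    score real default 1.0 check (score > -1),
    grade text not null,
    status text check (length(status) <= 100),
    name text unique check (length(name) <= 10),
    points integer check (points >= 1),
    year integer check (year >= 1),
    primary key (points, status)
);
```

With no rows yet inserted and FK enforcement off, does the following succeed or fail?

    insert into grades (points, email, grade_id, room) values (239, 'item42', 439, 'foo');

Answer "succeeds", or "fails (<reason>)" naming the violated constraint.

NOT NULL columns: grade_id is supplied.
No constraint is violated.

succeeds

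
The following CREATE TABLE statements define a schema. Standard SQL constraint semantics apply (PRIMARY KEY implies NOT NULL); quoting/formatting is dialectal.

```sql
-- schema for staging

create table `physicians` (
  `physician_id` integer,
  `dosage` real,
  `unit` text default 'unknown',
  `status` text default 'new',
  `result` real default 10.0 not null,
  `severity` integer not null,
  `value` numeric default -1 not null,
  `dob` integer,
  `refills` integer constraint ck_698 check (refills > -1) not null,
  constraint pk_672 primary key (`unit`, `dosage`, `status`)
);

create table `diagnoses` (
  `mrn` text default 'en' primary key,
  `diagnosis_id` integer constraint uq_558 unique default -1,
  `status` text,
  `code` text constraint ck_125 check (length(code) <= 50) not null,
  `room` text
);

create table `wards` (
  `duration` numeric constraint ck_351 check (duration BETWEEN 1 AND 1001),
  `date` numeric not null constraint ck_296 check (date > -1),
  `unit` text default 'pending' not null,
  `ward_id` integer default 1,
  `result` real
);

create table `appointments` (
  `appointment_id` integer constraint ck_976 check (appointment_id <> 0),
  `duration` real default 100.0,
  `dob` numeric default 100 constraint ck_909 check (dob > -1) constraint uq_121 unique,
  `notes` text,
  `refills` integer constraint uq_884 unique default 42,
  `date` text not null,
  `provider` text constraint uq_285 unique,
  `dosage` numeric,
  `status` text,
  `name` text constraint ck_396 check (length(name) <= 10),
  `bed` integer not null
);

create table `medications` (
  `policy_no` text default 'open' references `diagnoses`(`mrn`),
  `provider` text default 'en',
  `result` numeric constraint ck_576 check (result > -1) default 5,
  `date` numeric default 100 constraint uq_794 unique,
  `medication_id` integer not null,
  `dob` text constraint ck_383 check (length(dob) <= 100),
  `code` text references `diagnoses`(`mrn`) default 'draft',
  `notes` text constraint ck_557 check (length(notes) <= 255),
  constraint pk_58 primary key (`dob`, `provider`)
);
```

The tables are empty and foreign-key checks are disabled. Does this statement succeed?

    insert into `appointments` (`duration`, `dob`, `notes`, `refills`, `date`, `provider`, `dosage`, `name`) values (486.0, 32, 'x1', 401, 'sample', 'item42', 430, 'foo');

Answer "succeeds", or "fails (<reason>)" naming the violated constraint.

bed is omitted from the column list and has no DEFAULT, so it would receive NULL.
But bed is declared NOT NULL.

fails (NOT NULL on bed)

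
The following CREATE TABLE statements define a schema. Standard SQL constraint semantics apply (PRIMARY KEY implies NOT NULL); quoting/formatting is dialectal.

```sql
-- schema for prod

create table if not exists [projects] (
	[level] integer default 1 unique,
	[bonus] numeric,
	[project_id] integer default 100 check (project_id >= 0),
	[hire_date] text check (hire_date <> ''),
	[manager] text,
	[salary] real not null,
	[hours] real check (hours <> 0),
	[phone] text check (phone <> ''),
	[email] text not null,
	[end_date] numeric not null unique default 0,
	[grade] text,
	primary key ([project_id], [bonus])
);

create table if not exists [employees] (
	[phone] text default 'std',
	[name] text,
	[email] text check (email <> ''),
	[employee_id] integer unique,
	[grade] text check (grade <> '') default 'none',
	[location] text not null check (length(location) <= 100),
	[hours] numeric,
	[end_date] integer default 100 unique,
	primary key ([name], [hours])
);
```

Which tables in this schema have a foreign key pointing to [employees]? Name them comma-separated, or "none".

No REFERENCES clause anywhere in the schema names employees.

none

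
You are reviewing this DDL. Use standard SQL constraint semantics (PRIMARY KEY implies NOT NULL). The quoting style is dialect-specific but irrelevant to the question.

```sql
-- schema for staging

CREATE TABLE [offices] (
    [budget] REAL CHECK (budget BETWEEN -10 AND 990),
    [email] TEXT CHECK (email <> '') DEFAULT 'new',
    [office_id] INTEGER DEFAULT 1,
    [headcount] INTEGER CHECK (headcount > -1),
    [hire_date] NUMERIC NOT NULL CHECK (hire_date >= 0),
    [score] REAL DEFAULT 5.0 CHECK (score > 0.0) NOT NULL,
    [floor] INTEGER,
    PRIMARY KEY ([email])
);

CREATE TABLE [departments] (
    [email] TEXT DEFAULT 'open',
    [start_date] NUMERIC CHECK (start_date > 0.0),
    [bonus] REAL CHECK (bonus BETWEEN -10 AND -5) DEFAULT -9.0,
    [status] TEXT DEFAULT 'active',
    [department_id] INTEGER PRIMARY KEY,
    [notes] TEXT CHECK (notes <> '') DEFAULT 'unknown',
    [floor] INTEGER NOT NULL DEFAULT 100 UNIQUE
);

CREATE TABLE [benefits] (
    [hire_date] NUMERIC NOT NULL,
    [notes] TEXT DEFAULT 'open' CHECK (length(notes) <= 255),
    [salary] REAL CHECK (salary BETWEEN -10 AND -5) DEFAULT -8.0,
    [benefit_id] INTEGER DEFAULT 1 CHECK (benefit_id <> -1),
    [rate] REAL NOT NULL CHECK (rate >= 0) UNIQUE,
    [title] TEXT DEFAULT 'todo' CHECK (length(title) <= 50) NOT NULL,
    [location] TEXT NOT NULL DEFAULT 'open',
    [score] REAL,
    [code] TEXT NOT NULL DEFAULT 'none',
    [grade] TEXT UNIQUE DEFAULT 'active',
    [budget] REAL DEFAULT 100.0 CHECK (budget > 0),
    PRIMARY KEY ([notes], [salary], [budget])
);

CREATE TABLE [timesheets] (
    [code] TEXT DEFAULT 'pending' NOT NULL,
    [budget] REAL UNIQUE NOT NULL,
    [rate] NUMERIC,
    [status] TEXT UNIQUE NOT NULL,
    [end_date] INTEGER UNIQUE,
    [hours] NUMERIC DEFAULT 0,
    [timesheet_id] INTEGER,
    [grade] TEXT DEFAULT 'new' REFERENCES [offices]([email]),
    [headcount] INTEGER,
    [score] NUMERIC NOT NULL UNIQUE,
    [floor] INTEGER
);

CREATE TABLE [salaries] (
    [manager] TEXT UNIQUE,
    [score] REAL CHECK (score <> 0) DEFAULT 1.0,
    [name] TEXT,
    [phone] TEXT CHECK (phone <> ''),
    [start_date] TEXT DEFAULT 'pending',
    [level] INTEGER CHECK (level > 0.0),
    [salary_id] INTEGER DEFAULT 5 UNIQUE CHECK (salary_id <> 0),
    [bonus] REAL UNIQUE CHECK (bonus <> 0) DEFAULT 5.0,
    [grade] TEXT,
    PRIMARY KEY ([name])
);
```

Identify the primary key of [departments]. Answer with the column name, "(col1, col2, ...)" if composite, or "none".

department_id

department_id is declared PRIMARY KEY inline on the column.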